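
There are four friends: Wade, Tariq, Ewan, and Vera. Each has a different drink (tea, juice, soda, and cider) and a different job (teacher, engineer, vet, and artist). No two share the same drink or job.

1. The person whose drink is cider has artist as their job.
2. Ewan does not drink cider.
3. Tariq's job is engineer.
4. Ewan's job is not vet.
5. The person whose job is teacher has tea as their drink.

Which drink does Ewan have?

With clues 1–2, cider is impossible for Ewan's drink.
With clues 1–5, juice and soda are impossible for Ewan's drink.
That leaves tea.

tea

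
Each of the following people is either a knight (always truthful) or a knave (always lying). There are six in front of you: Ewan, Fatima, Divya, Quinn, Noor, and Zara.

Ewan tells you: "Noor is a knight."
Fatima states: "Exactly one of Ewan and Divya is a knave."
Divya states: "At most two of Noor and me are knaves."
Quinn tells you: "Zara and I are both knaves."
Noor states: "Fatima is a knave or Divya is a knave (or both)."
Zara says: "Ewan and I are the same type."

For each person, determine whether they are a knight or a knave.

Regardless of anyone's role, Divya's statement is true, so Divya is a knight.
Consider Ewan. Suppose Ewan is a knave.
Then whichever role Zara has, Zara's statement has the wrong truth value — contradiction.
So Ewan is a knight.
With that fixed, Fatima's statement is false, so Fatima is a knave.
With that fixed, Noor's statement is true, so Noor is a knight.
Consider Quinn. Suppose Quinn is a knight.
Then Quinn's own statement would have to be true, but it can't be — contradiction.
So Quinn is a knave.
Consider Zara. Suppose Zara is a knave.
Then Quinn's statement comes out true, contradicting Quinn being a knave.
So Zara is a knight.

Ewan: knight, Fatima: knave, Divya: knight, Quinn: knave, Noor: knight, Zara: knight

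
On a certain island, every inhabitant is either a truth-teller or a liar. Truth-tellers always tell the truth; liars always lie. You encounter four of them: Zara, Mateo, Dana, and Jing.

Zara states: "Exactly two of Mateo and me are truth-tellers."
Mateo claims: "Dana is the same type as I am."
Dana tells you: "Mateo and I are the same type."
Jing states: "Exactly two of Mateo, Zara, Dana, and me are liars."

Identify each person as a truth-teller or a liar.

Zara: truth-teller, Mateo: truth-teller, Dana: truth-teller, Jing: liar

Consider Zara. Suppose Zara is a liar.
Then no assignment of the remaining roles makes every statement match its speaker's type — contradiction.
So Zara is a truth-teller.
Consider Mateo. Suppose Mateo is a liar.
Then Zara's statement comes out false, contradicting Zara being a truth-teller.
So Mateo is a truth-teller.
Consider Dana. Suppose Dana is a liar.
Then Mateo's statement comes out false, contradicting Mateo being a truth-teller.
So Dana is a truth-teller.
With that fixed, Jing's statement is false, so Jing is a liar.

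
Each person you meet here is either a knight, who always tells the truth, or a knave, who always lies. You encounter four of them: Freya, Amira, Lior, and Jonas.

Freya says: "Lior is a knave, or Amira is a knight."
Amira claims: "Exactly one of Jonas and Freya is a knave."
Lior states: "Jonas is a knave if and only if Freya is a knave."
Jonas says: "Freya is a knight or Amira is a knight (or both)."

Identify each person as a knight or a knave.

Consider Freya. Suppose Freya is a knight.
Then no assignment of the remaining roles makes every statement match its speaker's type — contradiction.
So Freya is a knave.
Consider Amira. Suppose Amira is a knight.
Then Freya's statement comes out true, contradicting Freya being a knave.
So Amira is a knave.
With that fixed, Jonas's statement is false, so Jonas is a knave.
With that fixed, Lior's statement is true, so Lior is a knight.

Freya: knave, Amira: knave, Lior: knight, Jonas: knave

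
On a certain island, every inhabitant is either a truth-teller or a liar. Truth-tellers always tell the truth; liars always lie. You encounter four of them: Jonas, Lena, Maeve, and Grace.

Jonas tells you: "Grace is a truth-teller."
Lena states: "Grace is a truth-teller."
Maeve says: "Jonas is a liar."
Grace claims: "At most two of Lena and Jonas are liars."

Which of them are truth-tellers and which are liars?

Jonas: truth-teller, Lena: truth-teller, Maeve: liar, Grace: truth-teller

Regardless of anyone's role, Grace's statement is true, so Grace is a truth-teller.
With that fixed, Jonas's statement is true, so Jonas is a truth-teller.
With that fixed, Lena's statement is true, so Lena is a truth-teller.
With that fixed, Maeve's statement is false, so Maeve is a liar.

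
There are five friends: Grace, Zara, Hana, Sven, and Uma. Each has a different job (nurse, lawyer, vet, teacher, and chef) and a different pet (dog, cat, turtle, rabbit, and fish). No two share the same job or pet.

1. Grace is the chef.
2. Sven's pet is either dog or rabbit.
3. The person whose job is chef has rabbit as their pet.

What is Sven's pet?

With clues 1–2, cat, fish, and turtle are impossible for Sven's pet.
With clues 1–3, rabbit is impossible for Sven's pet.
That leaves dog.

dog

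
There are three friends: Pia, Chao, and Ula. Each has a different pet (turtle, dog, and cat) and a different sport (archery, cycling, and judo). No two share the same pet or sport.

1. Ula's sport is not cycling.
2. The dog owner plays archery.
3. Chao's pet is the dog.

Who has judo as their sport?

Ula

With clues 1–3, Chao and Pia are impossible for the one with sport judo.
That leaves Ula.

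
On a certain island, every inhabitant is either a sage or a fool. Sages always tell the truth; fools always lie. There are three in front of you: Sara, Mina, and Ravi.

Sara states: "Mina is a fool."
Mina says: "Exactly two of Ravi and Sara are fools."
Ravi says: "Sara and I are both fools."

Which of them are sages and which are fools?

Consider Sara. Suppose Sara is a fool.
Then whichever role Ravi has, Ravi's statement has the wrong truth value — contradiction.
So Sara is a sage.
With that fixed, Mina's statement is false, so Mina is a fool.
With that fixed, Ravi's statement is false, so Ravi is a fool.

Sara: sage, Mina: fool, Ravi: fool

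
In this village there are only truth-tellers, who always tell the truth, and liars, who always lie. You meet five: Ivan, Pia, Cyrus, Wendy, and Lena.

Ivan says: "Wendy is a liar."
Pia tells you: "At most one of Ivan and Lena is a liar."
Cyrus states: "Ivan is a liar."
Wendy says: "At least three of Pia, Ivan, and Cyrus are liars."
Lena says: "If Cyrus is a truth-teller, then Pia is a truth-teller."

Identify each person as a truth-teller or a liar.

Ivan: truth-teller, Pia: truth-teller, Cyrus: liar, Wendy: liar, Lena: truth-teller

Consider Ivan. Suppose Ivan is a liar.
Then no assignment of the remaining roles makes every statement match its speaker's type — contradiction.
So Ivan is a truth-teller.
With that fixed, Pia's statement is true, so Pia is a truth-teller.
With that fixed, Cyrus's statement is false, so Cyrus is a liar.
With that fixed, Wendy's statement is false, so Wendy is a liar.
With that fixed, Lena's statement is true, so Lena is a truth-teller.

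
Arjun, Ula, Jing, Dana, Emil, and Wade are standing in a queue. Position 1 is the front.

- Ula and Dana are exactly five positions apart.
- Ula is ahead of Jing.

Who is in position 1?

Ula

With clue 1, Arjun, Emil, Jing, and Wade are ruled out for position 1.
With clues 1–2, Dana is ruled out for position 1.
So position 1 is Ula.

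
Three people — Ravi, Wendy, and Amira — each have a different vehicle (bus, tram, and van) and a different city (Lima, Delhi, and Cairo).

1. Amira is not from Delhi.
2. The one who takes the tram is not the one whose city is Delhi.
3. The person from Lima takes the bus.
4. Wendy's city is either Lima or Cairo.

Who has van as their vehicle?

With clues 1–3, Amira is impossible for the one with vehicle van.
With clues 1–4, Wendy is impossible for the one with vehicle van.
That leaves Ravi.

Ravi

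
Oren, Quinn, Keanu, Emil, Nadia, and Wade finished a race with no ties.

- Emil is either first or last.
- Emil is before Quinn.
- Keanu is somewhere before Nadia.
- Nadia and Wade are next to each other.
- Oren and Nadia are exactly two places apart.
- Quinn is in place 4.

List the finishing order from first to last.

From clue 1: Emil is in {1,6}.
From clues 1–2: Emil → place 1.
From clues 1–3: Keanu is in {2,3,4,5}.
From clues 1–4: Keanu is in {2,3,4}.
From clues 1–6: Keanu → place 2, Oren → place 3, Quinn → place 4, Nadia → place 5, Wade → place 6.

Emil, Keanu, Oren, Quinn, Nadia, Wade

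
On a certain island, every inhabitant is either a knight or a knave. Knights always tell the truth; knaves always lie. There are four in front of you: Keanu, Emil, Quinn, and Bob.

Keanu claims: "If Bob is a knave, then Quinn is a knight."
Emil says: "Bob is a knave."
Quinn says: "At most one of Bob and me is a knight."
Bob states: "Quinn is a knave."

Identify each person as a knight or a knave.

Keanu: knight, Emil: knight, Quinn: knight, Bob: knave

Consider Keanu. Suppose Keanu is a knave.
Then no assignment of the remaining roles makes every statement match its speaker's type — contradiction.
So Keanu is a knight.
Consider Emil. Suppose Emil is a knave.
Then no assignment of the remaining roles makes every statement match its speaker's type — contradiction.
So Emil is a knight.
Consider Quinn. Suppose Quinn is a knave.
Then Quinn's own statement would have to be false, but it can't be — contradiction.
So Quinn is a knight.
With that fixed, Bob's statement is false, so Bob is a knave.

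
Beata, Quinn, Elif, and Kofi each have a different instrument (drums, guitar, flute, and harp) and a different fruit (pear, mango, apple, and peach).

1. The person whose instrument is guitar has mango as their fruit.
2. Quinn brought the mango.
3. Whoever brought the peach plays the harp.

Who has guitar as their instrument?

With clues 1–2, Beata, Elif, and Kofi are impossible for the one with instrument guitar.
That leaves Quinn.

Quinn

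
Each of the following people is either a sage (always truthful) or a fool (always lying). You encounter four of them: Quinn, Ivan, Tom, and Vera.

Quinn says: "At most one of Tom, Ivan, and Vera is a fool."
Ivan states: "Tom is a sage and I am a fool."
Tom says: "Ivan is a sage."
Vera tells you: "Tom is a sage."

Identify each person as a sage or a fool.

Quinn: fool, Ivan: fool, Tom: fool, Vera: fool

Consider Quinn. Suppose Quinn is a sage.
Then no assignment of the remaining roles makes every statement match its speaker's type — contradiction.
So Quinn is a fool.
Consider Ivan. Suppose Ivan is a sage.
Then Ivan's own statement would have to be true, but it can't be — contradiction.
So Ivan is a fool.
With that fixed, Tom's statement is false, so Tom is a fool.
With that fixed, Vera's statement is false, so Vera is a fool.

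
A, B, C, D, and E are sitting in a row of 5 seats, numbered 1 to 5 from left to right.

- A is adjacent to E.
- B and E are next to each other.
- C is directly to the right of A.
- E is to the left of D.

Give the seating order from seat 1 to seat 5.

B, E, A, C, D

From clues 1–2: E is in {2,3,4}.
From clues 1–3: A is in {3,4}.
From clues 1–4: B → seat 1, E → seat 2, A → seat 3, C → seat 4, D → seat 5.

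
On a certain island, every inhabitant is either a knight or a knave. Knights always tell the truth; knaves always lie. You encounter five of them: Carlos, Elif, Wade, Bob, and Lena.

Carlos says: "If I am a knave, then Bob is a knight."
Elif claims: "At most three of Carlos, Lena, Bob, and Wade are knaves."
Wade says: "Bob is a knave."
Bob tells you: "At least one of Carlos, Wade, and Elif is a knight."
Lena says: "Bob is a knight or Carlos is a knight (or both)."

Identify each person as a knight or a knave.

Consider Carlos. Suppose Carlos is a knave.
Then no assignment of the remaining roles makes every statement match its speaker's type — contradiction.
So Carlos is a knight.
With that fixed, Elif's statement is true, so Elif is a knight.
With that fixed, Bob's statement is true, so Bob is a knight.
With that fixed, Lena's statement is true, so Lena is a knight.
With that fixed, Wade's statement is false, so Wade is a knave.

Carlos: knight, Elif: knight, Wade: knave, Bob: knight, Lena: knight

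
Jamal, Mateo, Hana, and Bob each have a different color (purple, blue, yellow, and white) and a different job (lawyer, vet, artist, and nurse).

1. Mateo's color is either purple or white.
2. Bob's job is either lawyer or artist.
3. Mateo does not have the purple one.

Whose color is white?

With clues 1–3, Bob, Hana, and Jamal are impossible for the one with color white.
That leaves Mateo.

Mateo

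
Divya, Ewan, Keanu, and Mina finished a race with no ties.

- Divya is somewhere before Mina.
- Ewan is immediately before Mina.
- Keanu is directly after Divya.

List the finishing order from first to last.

From clue 1: Divya is in {1,2,3}.
From clues 1–2: Divya is in {1,2}.
From clues 1–3: Divya → place 1, Keanu → place 2, Ewan → place 3, Mina → place 4.

Divya, Keanu, Ewan, Mina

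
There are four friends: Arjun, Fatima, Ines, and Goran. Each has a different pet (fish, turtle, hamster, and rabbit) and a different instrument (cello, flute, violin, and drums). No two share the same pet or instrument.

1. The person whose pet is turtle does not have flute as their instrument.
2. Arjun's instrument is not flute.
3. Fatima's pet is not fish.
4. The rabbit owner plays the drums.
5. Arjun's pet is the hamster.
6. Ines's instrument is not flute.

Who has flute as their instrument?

With clues 1–2, Arjun is impossible for the one with instrument flute.
With clues 1–5, Fatima is impossible for the one with instrument flute.
With clues 1–6, Ines is impossible for the one with instrument flute.
That leaves Goran.

Goran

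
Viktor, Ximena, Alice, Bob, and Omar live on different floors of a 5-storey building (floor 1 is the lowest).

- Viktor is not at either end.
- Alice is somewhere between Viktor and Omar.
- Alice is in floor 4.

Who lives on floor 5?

With clue 1, Viktor is ruled out for floor 5.
With clues 1–2, Alice is ruled out for floor 5.
With clues 1–3, Bob and Ximena are ruled out for floor 5.
So floor 5 is Omar.

Omar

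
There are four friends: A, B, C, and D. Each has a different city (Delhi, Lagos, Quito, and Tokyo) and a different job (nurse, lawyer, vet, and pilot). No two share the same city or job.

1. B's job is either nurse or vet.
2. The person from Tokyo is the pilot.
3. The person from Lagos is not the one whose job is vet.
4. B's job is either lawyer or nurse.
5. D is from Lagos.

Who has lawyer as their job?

D

Clue 1 rules out B for the one with job lawyer.
With clues 1–5, A and C are impossible for the one with job lawyer.
That leaves D.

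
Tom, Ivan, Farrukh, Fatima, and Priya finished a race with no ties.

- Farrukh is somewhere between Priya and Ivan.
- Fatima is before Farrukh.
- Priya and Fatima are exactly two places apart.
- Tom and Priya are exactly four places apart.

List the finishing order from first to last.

From clue 1: Farrukh is in {2,3,4}.
From clues 1–2: Farrukh is in {3,4}.
From clues 1–4: Tom → place 1, Ivan → place 2, Fatima → place 3, Farrukh → place 4, Priya → place 5.

Tom, Ivan, Fatima, Farrukh, Priya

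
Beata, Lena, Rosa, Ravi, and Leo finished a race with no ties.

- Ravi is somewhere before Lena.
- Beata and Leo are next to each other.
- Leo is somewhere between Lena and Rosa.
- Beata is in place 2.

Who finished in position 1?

Rosa

With clue 1, Lena is ruled out for place 1.
With clues 1–3, Beata and Leo are ruled out for place 1.
With clues 1–4, Ravi is ruled out for place 1.
So place 1 is Rosa.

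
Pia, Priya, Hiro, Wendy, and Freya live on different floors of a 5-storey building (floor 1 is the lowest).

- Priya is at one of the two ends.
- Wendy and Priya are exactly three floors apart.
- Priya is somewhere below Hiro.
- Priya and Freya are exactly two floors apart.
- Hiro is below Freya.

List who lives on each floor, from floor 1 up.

From clue 1: Priya is in {1,5}.
From clues 1–3: Priya → floor 1, Wendy → floor 4.
From clues 1–4: Freya → floor 3.
From clues 1–5: Hiro → floor 2, Pia → floor 5.

Priya, Hiro, Freya, Wendy, Pia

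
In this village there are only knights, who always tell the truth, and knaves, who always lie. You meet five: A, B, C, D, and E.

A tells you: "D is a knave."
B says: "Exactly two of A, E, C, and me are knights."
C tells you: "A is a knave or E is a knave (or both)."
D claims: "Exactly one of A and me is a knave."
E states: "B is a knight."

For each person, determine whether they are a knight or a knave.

Consider A. Suppose A is a knight.
Then whichever role D has, D's statement has the wrong truth value — contradiction.
So A is a knave.
With that fixed, C's statement is true, so C is a knight.
Consider B. Suppose B is a knight.
Then no assignment of the remaining roles makes every statement match its speaker's type — contradiction.
So B is a knave.
With that fixed, E's statement is false, so E is a knave.
Consider D. Suppose D is a knave.
Then A's statement comes out true, contradicting A being a knave.
So D is a knight.

A: knave, B: knave, C: knight, D: knight, E: knave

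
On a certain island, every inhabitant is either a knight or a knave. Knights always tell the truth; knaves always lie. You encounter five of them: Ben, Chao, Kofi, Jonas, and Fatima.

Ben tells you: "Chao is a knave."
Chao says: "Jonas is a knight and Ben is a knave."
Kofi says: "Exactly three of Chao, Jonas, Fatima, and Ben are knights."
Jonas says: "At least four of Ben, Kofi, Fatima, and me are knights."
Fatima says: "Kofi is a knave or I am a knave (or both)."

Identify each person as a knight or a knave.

Consider Ben. Suppose Ben is a knave.
Then no assignment of the remaining roles makes every statement match its speaker's type — contradiction.
So Ben is a knight.
With that fixed, Chao's statement is false, so Chao is a knave.
Consider Kofi. Suppose Kofi is a knight.
Then whichever role Fatima has, Fatima's statement has the wrong truth value — contradiction.
So Kofi is a knave.
With that fixed, Jonas's statement is false, so Jonas is a knave.
With that fixed, Fatima's statement is true, so Fatima is a knight.

Ben: knight, Chao: knave, Kofi: knave, Jonas: knave, Fatima: knight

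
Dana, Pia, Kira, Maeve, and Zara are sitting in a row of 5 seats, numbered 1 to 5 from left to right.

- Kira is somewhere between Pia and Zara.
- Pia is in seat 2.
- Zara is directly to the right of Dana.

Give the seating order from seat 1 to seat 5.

Maeve, Pia, Kira, Dana, Zara

From clue 1: Kira is in {2,3,4}.
From clues 1–2: Pia → seat 2.
From clues 1–3: Maeve → seat 1, Kira → seat 3, Dana → seat 4, Zara → seat 5.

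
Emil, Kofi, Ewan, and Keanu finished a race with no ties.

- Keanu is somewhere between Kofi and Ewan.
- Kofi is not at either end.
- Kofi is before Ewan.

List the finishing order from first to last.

From clue 1: Keanu is in {2,3}.
From clues 1–2: Emil is in {1,4}.
From clues 1–3: Emil → place 1, Kofi → place 2, Keanu → place 3, Ewan → place 4.

Emil, Kofi, Keanu, Ewan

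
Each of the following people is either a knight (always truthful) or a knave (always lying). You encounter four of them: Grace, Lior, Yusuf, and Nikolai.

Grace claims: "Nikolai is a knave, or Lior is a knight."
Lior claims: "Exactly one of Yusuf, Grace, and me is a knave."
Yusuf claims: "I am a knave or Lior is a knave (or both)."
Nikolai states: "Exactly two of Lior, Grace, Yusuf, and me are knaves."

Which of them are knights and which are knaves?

Grace: knave, Lior: knave, Yusuf: knight, Nikolai: knight

Consider Grace. Suppose Grace is a knight.
Then no assignment of the remaining roles makes every statement match its speaker's type — contradiction.
So Grace is a knave.
Consider Lior. Suppose Lior is a knight.
Then Grace's statement comes out true, contradicting Grace being a knave.
So Lior is a knave.
With that fixed, Yusuf's statement is true, so Yusuf is a knight.
Consider Nikolai. Suppose Nikolai is a knave.
Then Grace's statement comes out true, contradicting Grace being a knave.
So Nikolai is a knight.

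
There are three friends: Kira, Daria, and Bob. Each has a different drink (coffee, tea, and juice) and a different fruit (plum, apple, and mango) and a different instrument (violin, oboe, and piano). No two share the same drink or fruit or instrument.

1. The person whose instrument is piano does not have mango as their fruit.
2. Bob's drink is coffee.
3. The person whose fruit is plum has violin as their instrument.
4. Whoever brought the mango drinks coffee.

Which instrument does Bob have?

oboe

With clues 1–4, piano and violin are impossible for Bob's instrument.
That leaves oboe.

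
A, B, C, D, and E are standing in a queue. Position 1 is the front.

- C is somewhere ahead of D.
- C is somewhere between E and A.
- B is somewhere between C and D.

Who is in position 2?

C

With clues 1–2, D is ruled out for position 2.
With clues 1–3, A, B, and E are ruled out for position 2.
So position 2 is C.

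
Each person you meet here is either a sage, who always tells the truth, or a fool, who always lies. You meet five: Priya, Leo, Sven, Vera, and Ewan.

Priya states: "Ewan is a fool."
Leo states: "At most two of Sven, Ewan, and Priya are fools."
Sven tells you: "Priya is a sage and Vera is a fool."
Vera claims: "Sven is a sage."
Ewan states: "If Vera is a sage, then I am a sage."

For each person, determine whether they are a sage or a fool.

Priya: fool, Leo: sage, Sven: fool, Vera: fool, Ewan: sage

Consider Priya. Suppose Priya is a sage.
Then no assignment of the remaining roles makes every statement match its speaker's type — contradiction.
So Priya is a fool.
With that fixed, Sven's statement is false, so Sven is a fool.
With that fixed, Vera's statement is false, so Vera is a fool.
With that fixed, Ewan's statement is true, so Ewan is a sage.
With that fixed, Leo's statement is true, so Leo is a sage.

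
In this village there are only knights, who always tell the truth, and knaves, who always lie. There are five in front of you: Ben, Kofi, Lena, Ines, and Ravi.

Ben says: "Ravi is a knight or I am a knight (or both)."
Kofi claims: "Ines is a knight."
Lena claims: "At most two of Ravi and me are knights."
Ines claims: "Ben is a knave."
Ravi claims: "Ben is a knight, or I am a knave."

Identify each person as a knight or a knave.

Ben: knight, Kofi: knave, Lena: knight, Ines: knave, Ravi: knight

Regardless of anyone's role, Lena's statement is true, so Lena is a knight.
Consider Ben. Suppose Ben is a knave.
Then whichever role Ravi has, Ravi's statement has the wrong truth value — contradiction.
So Ben is a knight.
With that fixed, Ines's statement is false, so Ines is a knave.
With that fixed, Ravi's statement is true, so Ravi is a knight.
With that fixed, Kofi's statement is false, so Kofi is a knave.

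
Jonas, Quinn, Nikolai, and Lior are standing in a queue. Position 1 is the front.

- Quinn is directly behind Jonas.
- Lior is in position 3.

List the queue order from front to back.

Jonas, Quinn, Lior, Nikolai

From clue 1: Jonas is in {1,2,3}.
From clues 1–2: Jonas → position 1, Quinn → position 2, Lior → position 3, Nikolai → position 4.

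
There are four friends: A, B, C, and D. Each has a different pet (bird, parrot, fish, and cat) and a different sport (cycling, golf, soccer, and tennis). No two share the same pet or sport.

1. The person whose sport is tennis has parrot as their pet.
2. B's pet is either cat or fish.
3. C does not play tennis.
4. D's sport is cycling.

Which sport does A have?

tennis

With clues 1–4, cycling, golf, and soccer are impossible for A's sport.
That leaves tennis.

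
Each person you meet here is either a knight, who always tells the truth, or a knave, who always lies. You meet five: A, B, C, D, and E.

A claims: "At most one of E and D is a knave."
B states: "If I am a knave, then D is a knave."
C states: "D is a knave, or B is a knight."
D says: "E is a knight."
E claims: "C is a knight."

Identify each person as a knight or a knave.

A: knight, B: knight, C: knight, D: knight, E: knight

Consider A. Suppose A is a knave.
Then no assignment of the remaining roles makes every statement match its speaker's type — contradiction.
So A is a knight.
Consider B. Suppose B is a knave.
Then no assignment of the remaining roles makes every statement match its speaker's type — contradiction.
So B is a knight.
With that fixed, C's statement is true, so C is a knight.
With that fixed, E's statement is true, so E is a knight.
With that fixed, D's statement is true, so D is a knight.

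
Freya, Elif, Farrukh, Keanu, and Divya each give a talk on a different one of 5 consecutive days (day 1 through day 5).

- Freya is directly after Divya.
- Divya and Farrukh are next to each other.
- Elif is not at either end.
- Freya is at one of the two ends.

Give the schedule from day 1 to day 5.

From clue 1: Freya is in {2,3,4,5}.
From clues 1–2: Freya is in {3,4,5}.
From clues 1–3: Freya is in {3,5}.
From clues 1–4: Keanu → day 1, Elif → day 2, Farrukh → day 3, Divya → day 4, Freya → day 5.

Keanu, Elif, Farrukh, Divya, Freya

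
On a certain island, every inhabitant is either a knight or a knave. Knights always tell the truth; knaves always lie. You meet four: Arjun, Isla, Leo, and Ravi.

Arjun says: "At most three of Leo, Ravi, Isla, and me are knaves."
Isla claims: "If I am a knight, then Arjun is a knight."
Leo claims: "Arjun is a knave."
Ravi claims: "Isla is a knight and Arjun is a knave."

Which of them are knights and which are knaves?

Consider Arjun. Suppose Arjun is a knave.
Then whichever role Isla has, Isla's statement has the wrong truth value — contradiction.
So Arjun is a knight.
With that fixed, Isla's statement is true, so Isla is a knight.
With that fixed, Leo's statement is false, so Leo is a knave.
With that fixed, Ravi's statement is false, so Ravi is a knave.

Arjun: knight, Isla: knight, Leo: knave, Ravi: knave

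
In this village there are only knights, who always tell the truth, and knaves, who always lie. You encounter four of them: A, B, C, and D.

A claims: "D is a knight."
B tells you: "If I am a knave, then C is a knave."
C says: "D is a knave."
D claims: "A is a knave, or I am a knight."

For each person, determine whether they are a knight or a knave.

A: knight, B: knight, C: knave, D: knight

Consider A. Suppose A is a knave.
Then no assignment of the remaining roles makes every statement match its speaker's type — contradiction.
So A is a knight.
Consider B. Suppose B is a knave.
Then no assignment of the remaining roles makes every statement match its speaker's type — contradiction.
So B is a knight.
Consider C. Suppose C is a knight.
Then no assignment of the remaining roles makes every statement match its speaker's type — contradiction.
So C is a knave.
Consider D. Suppose D is a knave.
Then A's statement comes out false, contradicting A being a knight.
So D is a knight.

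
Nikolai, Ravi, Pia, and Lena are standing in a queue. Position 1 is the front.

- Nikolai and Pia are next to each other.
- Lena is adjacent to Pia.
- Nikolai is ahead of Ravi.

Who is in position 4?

With clues 1–2, Pia is ruled out for position 4.
With clues 1–3, Lena and Nikolai are ruled out for position 4.
So position 4 is Ravi.

Ravi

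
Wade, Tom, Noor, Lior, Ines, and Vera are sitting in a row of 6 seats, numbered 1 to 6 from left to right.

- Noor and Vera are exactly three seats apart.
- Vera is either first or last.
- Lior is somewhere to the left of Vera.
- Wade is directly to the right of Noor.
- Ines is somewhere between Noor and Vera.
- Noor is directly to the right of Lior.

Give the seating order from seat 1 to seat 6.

From clues 1–2: Noor is in {3,4}.
From clues 1–3: Noor → seat 3, Vera → seat 6.
From clues 1–4: Wade → seat 4.
From clues 1–5: Ines → seat 5.
From clues 1–6: Tom → seat 1, Lior → seat 2.

Tom, Lior, Noor, Wade, Ines, Vera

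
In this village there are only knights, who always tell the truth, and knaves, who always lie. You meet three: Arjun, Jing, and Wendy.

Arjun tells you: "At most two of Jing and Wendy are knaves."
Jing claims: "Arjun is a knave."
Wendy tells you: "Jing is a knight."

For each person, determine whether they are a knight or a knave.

Arjun: knight, Jing: knave, Wendy: knave

Regardless of anyone's role, Arjun's statement is true, so Arjun is a knight.
With that fixed, Jing's statement is false, so Jing is a knave.
With that fixed, Wendy's statement is false, so Wendy is a knave.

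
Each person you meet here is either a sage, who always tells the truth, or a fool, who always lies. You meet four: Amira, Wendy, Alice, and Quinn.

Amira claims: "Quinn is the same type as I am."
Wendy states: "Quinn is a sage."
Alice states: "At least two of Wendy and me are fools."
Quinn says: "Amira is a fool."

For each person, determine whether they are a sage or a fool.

Amira: fool, Wendy: sage, Alice: fool, Quinn: sage

Consider Amira. Suppose Amira is a sage.
Then no assignment of the remaining roles makes every statement match its speaker's type — contradiction.
So Amira is a fool.
With that fixed, Quinn's statement is true, so Quinn is a sage.
With that fixed, Wendy's statement is true, so Wendy is a sage.
With that fixed, Alice's statement is false, so Alice is a fool.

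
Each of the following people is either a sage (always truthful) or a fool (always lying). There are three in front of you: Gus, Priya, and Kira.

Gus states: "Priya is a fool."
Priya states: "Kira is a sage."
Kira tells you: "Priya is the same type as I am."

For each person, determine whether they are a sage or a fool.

Consider Gus. Suppose Gus is a sage.
Then no assignment of the remaining roles makes every statement match its speaker's type — contradiction.
So Gus is a fool.
Consider Priya. Suppose Priya is a fool.
Then Gus's statement comes out true, contradicting Gus being a fool.
So Priya is a sage.
Consider Kira. Suppose Kira is a fool.
Then Priya's statement comes out false, contradicting Priya being a sage.
So Kira is a sage.

Gus: fool, Priya: sage, Kira: sage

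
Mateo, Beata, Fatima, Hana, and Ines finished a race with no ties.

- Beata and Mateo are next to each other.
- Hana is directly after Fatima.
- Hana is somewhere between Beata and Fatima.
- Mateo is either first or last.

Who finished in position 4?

Beata

With clues 1–2, Ines is ruled out for place 4.
With clues 1–3, Fatima and Hana are ruled out for place 4.
With clues 1–4, Mateo is ruled out for place 4.
So place 4 is Beata.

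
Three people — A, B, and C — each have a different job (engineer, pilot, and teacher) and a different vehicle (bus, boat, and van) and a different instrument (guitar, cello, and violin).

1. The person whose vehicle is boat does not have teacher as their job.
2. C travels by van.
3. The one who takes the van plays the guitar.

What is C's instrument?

With clues 1–3, cello and violin are impossible for C's instrument.
That leaves guitar.

guitar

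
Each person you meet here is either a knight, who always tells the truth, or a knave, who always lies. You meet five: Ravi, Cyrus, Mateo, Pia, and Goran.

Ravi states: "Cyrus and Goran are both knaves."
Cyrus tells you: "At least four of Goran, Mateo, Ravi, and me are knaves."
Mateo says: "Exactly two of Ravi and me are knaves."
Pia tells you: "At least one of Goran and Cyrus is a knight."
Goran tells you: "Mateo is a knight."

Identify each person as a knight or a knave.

Ravi: knight, Cyrus: knave, Mateo: knave, Pia: knave, Goran: knave

Consider Ravi. Suppose Ravi is a knave.
Then whichever role Mateo has, Mateo's statement has the wrong truth value — contradiction.
So Ravi is a knight.
With that fixed, Cyrus's statement is false, so Cyrus is a knave.
With that fixed, Mateo's statement is false, so Mateo is a knave.
With that fixed, Goran's statement is false, so Goran is a knave.
With that fixed, Pia's statement is false, so Pia is a knave.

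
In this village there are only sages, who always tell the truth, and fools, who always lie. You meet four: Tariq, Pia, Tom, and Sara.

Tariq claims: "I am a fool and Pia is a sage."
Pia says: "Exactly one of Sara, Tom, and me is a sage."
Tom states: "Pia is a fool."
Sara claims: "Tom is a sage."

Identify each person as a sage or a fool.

Consider Tariq. Suppose Tariq is a sage.
Then Tariq's own statement would have to be true, but it can't be — contradiction.
So Tariq is a fool.
Consider Pia. Suppose Pia is a sage.
Then Tariq's statement comes out true, contradicting Tariq being a fool.
So Pia is a fool.
With that fixed, Tom's statement is true, so Tom is a sage.
With that fixed, Sara's statement is true, so Sara is a sage.

Tariq: fool, Pia: fool, Tom: sage, Sara: sage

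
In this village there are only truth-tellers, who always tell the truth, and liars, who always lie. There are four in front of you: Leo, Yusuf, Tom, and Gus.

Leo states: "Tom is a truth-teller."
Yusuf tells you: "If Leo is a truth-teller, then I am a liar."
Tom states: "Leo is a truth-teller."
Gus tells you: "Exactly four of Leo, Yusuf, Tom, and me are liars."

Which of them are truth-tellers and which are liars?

Leo: liar, Yusuf: truth-teller, Tom: liar, Gus: liar

Consider Leo. Suppose Leo is a truth-teller.
Then whichever role Yusuf has, Yusuf's statement has the wrong truth value — contradiction.
So Leo is a liar.
With that fixed, Yusuf's statement is true, so Yusuf is a truth-teller.
With that fixed, Tom's statement is false, so Tom is a liar.
With that fixed, Gus's statement is false, so Gus is a liar.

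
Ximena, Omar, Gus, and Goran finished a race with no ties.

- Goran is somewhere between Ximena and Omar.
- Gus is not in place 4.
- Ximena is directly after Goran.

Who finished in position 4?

Ximena

With clue 1, Goran is ruled out for place 4.
With clues 1–2, Gus is ruled out for place 4.
With clues 1–3, Omar is ruled out for place 4.
So place 4 is Ximena.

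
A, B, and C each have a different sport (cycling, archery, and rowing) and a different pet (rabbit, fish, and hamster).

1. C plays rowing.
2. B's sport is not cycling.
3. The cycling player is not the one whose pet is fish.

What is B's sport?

Clue 1 rules out rowing for B's sport.
With clues 1–2, cycling is impossible for B's sport.
That leaves archery.

archery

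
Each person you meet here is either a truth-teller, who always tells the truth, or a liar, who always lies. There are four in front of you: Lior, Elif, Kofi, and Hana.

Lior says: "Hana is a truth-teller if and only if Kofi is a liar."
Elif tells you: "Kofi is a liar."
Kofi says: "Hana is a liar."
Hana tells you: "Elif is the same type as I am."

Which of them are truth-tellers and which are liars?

Lior: truth-teller, Elif: truth-teller, Kofi: liar, Hana: truth-teller

Consider Lior. Suppose Lior is a liar.
Then no assignment of the remaining roles makes every statement match its speaker's type — contradiction.
So Lior is a truth-teller.
Consider Elif. Suppose Elif is a liar.
Then whichever role Hana has, Hana's statement has the wrong truth value — contradiction.
So Elif is a truth-teller.
Consider Kofi. Suppose Kofi is a truth-teller.
Then Elif's statement comes out false, contradicting Elif being a truth-teller.
So Kofi is a liar.
Consider Hana. Suppose Hana is a liar.
Then Lior's statement comes out false, contradicting Lior being a truth-teller.
So Hana is a truth-teller.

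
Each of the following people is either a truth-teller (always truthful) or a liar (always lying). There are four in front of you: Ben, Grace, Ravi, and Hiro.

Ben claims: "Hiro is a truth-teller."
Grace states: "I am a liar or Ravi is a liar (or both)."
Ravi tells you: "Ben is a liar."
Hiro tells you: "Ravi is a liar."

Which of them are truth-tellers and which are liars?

Consider Ben. Suppose Ben is a liar.
Then no assignment of the remaining roles makes every statement match its speaker's type — contradiction.
So Ben is a truth-teller.
With that fixed, Ravi's statement is false, so Ravi is a liar.
With that fixed, Hiro's statement is true, so Hiro is a truth-teller.
With that fixed, Grace's statement is true, so Grace is a truth-teller.

Ben: truth-teller, Grace: truth-teller, Ravi: liar, Hiro: truth-teller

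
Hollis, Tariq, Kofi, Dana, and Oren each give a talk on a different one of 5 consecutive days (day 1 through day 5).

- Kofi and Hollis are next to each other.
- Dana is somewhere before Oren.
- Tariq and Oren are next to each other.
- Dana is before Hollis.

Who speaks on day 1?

With clues 1–2, Oren is ruled out for day 1.
With clues 1–3, Tariq is ruled out for day 1.
With clues 1–4, Hollis and Kofi are ruled out for day 1.
So day 1 is Dana.

Dana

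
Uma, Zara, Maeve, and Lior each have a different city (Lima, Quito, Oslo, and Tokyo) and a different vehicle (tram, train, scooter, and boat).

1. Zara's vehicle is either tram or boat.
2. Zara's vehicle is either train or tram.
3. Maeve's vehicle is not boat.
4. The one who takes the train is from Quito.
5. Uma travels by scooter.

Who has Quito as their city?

With clues 1–4, Zara is impossible for the one with city Quito.
With clues 1–5, Lior and Uma are impossible for the one with city Quito.
That leaves Maeve.

Maeve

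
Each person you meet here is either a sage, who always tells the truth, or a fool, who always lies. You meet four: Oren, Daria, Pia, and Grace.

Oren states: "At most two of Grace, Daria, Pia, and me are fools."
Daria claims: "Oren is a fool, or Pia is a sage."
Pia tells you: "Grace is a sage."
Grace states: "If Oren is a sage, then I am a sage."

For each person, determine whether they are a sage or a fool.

Consider Oren. Suppose Oren is a fool.
Then no assignment of the remaining roles makes every statement match its speaker's type — contradiction.
So Oren is a sage.
Consider Daria. Suppose Daria is a fool.
Then no assignment of the remaining roles makes every statement match its speaker's type — contradiction.
So Daria is a sage.
Consider Pia. Suppose Pia is a fool.
Then Daria's statement comes out false, contradicting Daria being a sage.
So Pia is a sage.
Consider Grace. Suppose Grace is a fool.
Then Pia's statement comes out false, contradicting Pia being a sage.
So Grace is a sage.

Oren: sage, Daria: sage, Pia: sage, Grace: sage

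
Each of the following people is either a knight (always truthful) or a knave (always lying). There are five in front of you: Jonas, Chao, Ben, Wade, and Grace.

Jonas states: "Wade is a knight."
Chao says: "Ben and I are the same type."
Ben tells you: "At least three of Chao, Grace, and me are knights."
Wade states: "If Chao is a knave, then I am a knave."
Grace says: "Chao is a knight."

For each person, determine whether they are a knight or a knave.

Consider Jonas. Suppose Jonas is a knave.
Then no assignment of the remaining roles makes every statement match its speaker's type — contradiction.
So Jonas is a knight.
Consider Chao. Suppose Chao is a knave.
Then whichever role Wade has, Wade's statement has the wrong truth value — contradiction.
So Chao is a knight.
With that fixed, Wade's statement is true, so Wade is a knight.
With that fixed, Grace's statement is true, so Grace is a knight.
Consider Ben. Suppose Ben is a knave.
Then Chao's statement comes out false, contradicting Chao being a knight.
So Ben is a knight.

Jonas: knight, Chao: knight, Ben: knight, Wade: knight, Grace: knight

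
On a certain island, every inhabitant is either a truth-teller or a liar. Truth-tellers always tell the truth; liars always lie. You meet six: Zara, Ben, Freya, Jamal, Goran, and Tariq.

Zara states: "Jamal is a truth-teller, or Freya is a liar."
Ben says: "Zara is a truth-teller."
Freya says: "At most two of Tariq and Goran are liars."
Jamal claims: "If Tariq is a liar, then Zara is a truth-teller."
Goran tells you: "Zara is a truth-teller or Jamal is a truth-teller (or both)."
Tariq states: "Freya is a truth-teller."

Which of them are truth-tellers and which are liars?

Regardless of anyone's role, Freya's statement is true, so Freya is a truth-teller.
With that fixed, Tariq's statement is true, so Tariq is a truth-teller.
With that fixed, Jamal's statement is true, so Jamal is a truth-teller.
With that fixed, Goran's statement is true, so Goran is a truth-teller.
With that fixed, Zara's statement is true, so Zara is a truth-teller.
With that fixed, Ben's statement is true, so Ben is a truth-teller.

Zara: truth-teller, Ben: truth-teller, Freya: truth-teller, Jamal: truth-teller, Goran: truth-teller, Tariq: truth-teller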